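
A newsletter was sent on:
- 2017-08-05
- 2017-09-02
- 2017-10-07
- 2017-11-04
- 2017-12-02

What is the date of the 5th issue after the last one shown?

All dates are Saturdays, 28, 35, 28, 28 days apart.
Specifically, the 1st Saturday of each month.
January 2018 — 1st Saturday is 2018-01-06.
1st Saturday of February 2018: 2018-02-03.
1st Saturday of March 2018: 2018-03-03.
April 2018 — 1st Saturday is 2018-04-07.
1st Saturday of May 2018: 2018-05-05.

2018-05-05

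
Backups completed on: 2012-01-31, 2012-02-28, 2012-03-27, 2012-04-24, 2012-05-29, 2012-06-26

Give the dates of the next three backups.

These are Tuesdays with 28, 28, 28, 35, 28-day gaps.
Each is the final Tuesday of its month — 2012-01-31 is past the 28th, so '4th Tuesday' doesn't fit.
July 2012 ends with Tuesday 2012-07-31.
Last Tuesday of August 2012: 2012-08-28.
Last Tuesday of September 2012: 2012-09-25.

2012-07-31, 2012-08-28, 2012-09-25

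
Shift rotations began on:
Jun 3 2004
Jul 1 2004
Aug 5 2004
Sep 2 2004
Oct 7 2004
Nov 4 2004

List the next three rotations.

All dates are Thursdays, 28, 35, 28, 35, 28 days apart.
Specifically, the 1st Thursday of each month.
1st Thursday of December 2004: Dec 2 2004.
1st Thursday of January 2005: Jan 6 2005.
1st Thursday of February 2005: Feb 3 2005.

Dec 2 2004, Jan 6 2005, Feb 3 2005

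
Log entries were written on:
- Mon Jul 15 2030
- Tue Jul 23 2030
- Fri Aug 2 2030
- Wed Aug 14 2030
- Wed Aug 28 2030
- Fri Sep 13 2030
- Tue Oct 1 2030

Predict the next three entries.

Gaps: 8, 10, 12, 14, 16, 18 days — each gap is 2 larger than the previous one.
Next gap: 20 days. Tue Oct 1 2030 + 20 days = Mon Oct 21 2030.
Next gap: 22 days. Mon Oct 21 2030 + 22 days = Tue Nov 12 2030.
Next gap: 24 days. Tue Nov 12 2030 + 24 days = Fri Dec 6 2030.

Mon Oct 21 2030, Tue Nov 12 2030, Fri Dec 6 2030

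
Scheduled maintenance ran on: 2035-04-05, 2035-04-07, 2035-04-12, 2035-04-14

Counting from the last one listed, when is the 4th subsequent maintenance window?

The gap pattern 2, 5, 2 repeats every 2 events.
These are the Thursdays and Saturdays of each week.
The following Thursday is 2035-04-19.
The following Saturday is 2035-04-21.
The following Thursday is 2035-04-26.
Next Saturday: 2035-04-28.

2035-04-28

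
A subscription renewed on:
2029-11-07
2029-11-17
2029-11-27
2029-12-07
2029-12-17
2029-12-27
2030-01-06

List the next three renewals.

2030-01-16, 2030-01-26, 2030-02-05

Every event comes 10 days after the last (10, 10, 10, 10, 10, 10).
2030-01-06 + 10 days = 2030-01-16.
2030-01-16 + 10 days = 2030-01-26.
2030-01-26 + 10 days = 2030-02-05.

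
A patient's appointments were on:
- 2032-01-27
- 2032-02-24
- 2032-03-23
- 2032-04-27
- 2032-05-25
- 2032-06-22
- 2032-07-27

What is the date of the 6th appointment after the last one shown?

All dates are Tuesdays, 28, 28, 35, 28, 28, 35 days apart.
Specifically, the 4th Tuesday of each month.
August 2032 — 4th Tuesday is 2032-08-24.
4th Tuesday of September 2032: 2032-09-28.
4th Tuesday of October 2032: 2032-10-26.
4th Tuesday of November 2032: 2032-11-23.
4th Tuesday of December 2032: 2032-12-28.
4th Tuesday of January 2033: 2033-01-25.

2033-01-25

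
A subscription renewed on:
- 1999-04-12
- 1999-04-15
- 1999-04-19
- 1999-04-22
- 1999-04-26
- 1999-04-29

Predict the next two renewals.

Gaps: 3, 4, 3, 4, 3 days — not constant, but cyclic with period 2.
The events fall on every Monday and Thursday.
The following Monday is 1999-05-03.
The following Thursday is 1999-05-06.

1999-05-03, 1999-05-06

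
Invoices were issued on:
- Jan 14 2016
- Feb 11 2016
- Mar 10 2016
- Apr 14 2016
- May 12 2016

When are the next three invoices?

Jun 9 2016, Jul 14 2016, Aug 11 2016

Gaps: 28, 28, 35, 28 days — a mix of 28 and 35. Every date is a Thursday.
Each is the 2nd Thursday of its month.
June 2016 — 2nd Thursday is Jun 9 2016.
July 2016 — 2nd Thursday is Jul 14 2016.
August 2016 — 2nd Thursday is Aug 11 2016.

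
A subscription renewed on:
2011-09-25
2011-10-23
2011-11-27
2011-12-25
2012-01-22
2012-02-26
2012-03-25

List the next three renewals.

2012-04-22, 2012-05-27, 2012-06-24

Gaps: 28, 35, 28, 28, 35, 28 days — a mix of 28 and 35. Every date is a Sunday.
Each is the 4th Sunday of its month.
April 2012 — 4th Sunday is 2012-04-22.
4th Sunday of May 2012: 2012-05-27.
June 2012 — 4th Sunday is 2012-06-24.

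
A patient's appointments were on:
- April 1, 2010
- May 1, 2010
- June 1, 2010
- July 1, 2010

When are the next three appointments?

August 1, 2010; September 1, 2010; October 1, 2010

The day-of-month is always 1 (30, 31, 30 days between events).
So this recurs on the 1st of each month.
Next: August 2010 → August 1, 2010.
September 2010: September 1, 2010.
October 2010: October 1, 2010.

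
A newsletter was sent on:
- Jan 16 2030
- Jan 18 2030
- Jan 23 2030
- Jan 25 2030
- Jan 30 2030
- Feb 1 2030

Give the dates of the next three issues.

Feb 6 2030, Feb 8 2030, Feb 13 2030

Gaps: 2, 5, 2, 5, 2 days — not constant, but cyclic with period 2.
The events fall on every Wednesday and Friday.
Next Wednesday: Feb 6 2030.
The following Friday is Feb 8 2030.
Next Wednesday: Feb 13 2030.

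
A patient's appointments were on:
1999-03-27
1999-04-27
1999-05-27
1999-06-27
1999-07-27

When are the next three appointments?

1999-08-27, 1999-09-27, 1999-10-27

Gaps: 31, 30, 31, 30 days — not constant. Every event is on the 27th of the month.
Pattern: the 27th of each month.
Next: August 1999 → 1999-08-27.
Next: September 1999 → 1999-09-27.
Next: October 1999 → 1999-10-27.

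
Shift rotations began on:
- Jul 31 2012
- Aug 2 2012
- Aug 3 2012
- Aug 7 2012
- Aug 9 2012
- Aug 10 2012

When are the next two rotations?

Aug 14 2012, Aug 16 2012

The gap pattern 2, 1, 4, 2, 1 repeats every 3 events.
These are the Tuesdays, Thursdays and Fridays of each week.
The following Tuesday is Aug 14 2012.
Next Thursday: Aug 16 2012.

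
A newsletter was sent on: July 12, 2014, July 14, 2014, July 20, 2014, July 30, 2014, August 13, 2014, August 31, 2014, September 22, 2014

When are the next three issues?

Intervals are 2, 6, 10, 14, 18, 22 days — an arithmetic progression with common difference 4.
Next gap: 26 days. September 22, 2014 + 26 days = October 18, 2014.
Next gap: 30 days. October 18, 2014 + 30 days = November 17, 2014.
Next gap: 34 days. November 17, 2014 + 34 days = December 21, 2014.

October 18, 2014; November 17, 2014; December 21, 2014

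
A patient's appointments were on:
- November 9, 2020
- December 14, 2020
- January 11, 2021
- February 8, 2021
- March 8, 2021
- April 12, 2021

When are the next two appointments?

All dates are Mondays, 35, 28, 28, 28, 35 days apart.
Specifically, the 2nd Monday of each month.
2nd Monday of May 2021: May 10, 2021.
June 2021 — 2nd Monday is June 14, 2021.

May 10, 2021; June 14, 2021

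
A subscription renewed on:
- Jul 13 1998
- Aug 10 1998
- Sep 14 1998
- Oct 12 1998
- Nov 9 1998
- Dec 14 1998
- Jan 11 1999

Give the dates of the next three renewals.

Feb 8 1999, Mar 8 1999, Apr 12 1999

These are Mondays at 28- or 35-day spacing (28, 35, 28, 28, 35, 28).
The pattern: 2nd Monday of the month.
February 1999 — 2nd Monday is Feb 8 1999.
2nd Monday of March 1999: Mar 8 1999.
2nd Monday of April 1999: Apr 12 1999.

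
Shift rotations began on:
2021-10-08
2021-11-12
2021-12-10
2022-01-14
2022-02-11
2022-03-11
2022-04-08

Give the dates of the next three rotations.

2022-05-13, 2022-06-10, 2022-07-08

These are Fridays at 28- or 35-day spacing (35, 28, 35, 28, 28, 28).
The pattern: 2nd Friday of the month.
2nd Friday of May 2022: 2022-05-13.
2nd Friday of June 2022: 2022-06-10.
2nd Friday of July 2022: 2022-07-08.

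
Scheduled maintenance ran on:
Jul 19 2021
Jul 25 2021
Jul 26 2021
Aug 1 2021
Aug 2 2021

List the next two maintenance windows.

Aug 8 2021, Aug 9 2021

The gap pattern 6, 1, 6, 1 repeats every 2 events.
These are the Mondays and Sundays of each week.
The following Sunday is Aug 8 2021.
The following Monday is Aug 9 2021.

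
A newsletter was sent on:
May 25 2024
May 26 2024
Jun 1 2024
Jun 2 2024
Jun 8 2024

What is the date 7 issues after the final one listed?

Every event lands on a Saturday or Sunday (gaps cycle 1, 6, 1, 6).
So the schedule is: every Saturday and Sunday.
Next Sunday: Jun 9 2024.
Next Saturday: Jun 15 2024.
Next Sunday: Jun 16 2024.
The following Saturday is Jun 22 2024.
The following Sunday is Jun 23 2024.
The following Saturday is Jun 29 2024.
The following Sunday is Jun 30 2024.

Jun 30 2024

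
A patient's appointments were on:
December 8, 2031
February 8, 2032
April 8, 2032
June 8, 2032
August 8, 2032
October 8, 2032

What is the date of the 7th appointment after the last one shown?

December 8, 2033

Each date is the 8th; the gaps (62, 60, 61, 61, 61) track the month lengths.
The rule is the 8th of every 2 months.
Next: December 2032 → December 8, 2032.
February 2033: February 8, 2033.
April 2033: April 8, 2033.
Next: June 2033 → June 8, 2033.
Next: August 2033 → August 8, 2033.
Next: October 2033 → October 8, 2033.
December 2033: December 8, 2033.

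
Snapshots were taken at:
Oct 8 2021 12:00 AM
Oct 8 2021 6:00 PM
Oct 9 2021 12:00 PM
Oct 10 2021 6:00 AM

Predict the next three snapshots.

Gaps: 18, 18, 18 hours — each event is 18 hours after the previous one.
Oct 10 2021 6:00 AM + 18 h = Oct 11 2021 12:00 AM.
Oct 11 2021 12:00 AM + 18 h = Oct 11 2021 6:00 PM.
Oct 11 2021 6:00 PM + 18 h = Oct 12 2021 12:00 PM.

Oct 11 2021 12:00 AM, Oct 11 2021 6:00 PM, Oct 12 2021 12:00 PM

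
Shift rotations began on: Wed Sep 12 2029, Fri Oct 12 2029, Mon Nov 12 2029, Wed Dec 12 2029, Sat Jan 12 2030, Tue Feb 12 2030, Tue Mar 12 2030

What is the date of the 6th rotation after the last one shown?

Thu Sep 12 2030

The day-of-month is always 12 (30, 31, 30, 31, 31, 28 days between events).
So this recurs on the 12th of each month.
April 2030: Fri Apr 12 2030.
Next: May 2030 → Sun May 12 2030.
June 2030: Wed Jun 12 2030.
July 2030: Fri Jul 12 2030.
Next: August 2030 → Mon Aug 12 2030.
September 2030: Thu Sep 12 2030.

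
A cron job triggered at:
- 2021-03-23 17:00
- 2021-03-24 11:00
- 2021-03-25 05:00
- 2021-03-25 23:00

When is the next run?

2021-03-26 17:00

The interval is a steady 18 hours (18, 18, 18).
2021-03-25 23:00 + 18 h = 2021-03-26 17:00.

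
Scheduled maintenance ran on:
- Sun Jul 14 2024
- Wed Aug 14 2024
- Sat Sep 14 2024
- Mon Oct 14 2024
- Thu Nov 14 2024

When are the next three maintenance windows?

Gaps: 31, 31, 30, 31 days — not constant. Every event is on the 14th of the month.
Pattern: the 14th of each month.
December 2024: Sat Dec 14 2024.
January 2025: Tue Jan 14 2025.
Next: February 2025 → Fri Feb 14 2025.

Sat Dec 14 2024, Tue Jan 14 2025, Fri Feb 14 2025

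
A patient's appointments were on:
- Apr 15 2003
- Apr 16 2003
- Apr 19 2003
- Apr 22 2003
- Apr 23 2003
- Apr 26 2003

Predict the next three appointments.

Apr 29 2003, Apr 30 2003, May 3 2003

The gap pattern 1, 3, 3, 1, 3 repeats every 3 events.
These are the Tuesdays, Wednesdays and Saturdays of each week.
Next Tuesday: Apr 29 2003.
The following Wednesday is Apr 30 2003.
Next Saturday: May 3 2003.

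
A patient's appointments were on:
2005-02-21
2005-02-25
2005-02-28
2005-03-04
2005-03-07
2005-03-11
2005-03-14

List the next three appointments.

2005-03-18, 2005-03-21, 2005-03-25

Gaps: 4, 3, 4, 3, 4, 3 days — not constant, but cyclic with period 2.
The events fall on every Monday and Friday.
Next Friday: 2005-03-18.
The following Monday is 2005-03-21.
The following Friday is 2005-03-25.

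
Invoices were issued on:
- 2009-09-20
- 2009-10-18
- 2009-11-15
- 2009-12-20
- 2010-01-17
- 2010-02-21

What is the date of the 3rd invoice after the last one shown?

These are Sundays at 28- or 35-day spacing (28, 28, 35, 28, 35).
The pattern: 3rd Sunday of the month.
3rd Sunday of March 2010: 2010-03-21.
April 2010 — 3rd Sunday is 2010-04-18.
May 2010 — 3rd Sunday is 2010-05-16.

2010-05-16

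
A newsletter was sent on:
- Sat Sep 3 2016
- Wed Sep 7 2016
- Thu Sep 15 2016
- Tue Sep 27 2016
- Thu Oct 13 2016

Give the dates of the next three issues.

Wed Nov 2 2016, Sat Nov 26 2016, Sat Dec 24 2016

Intervals are 4, 8, 12, 16 days — an arithmetic progression with common difference 4.
Next gap: 20 days. Thu Oct 13 2016 + 20 days = Wed Nov 2 2016.
Next gap: 24 days. Wed Nov 2 2016 + 24 days = Sat Nov 26 2016.
Next gap: 28 days. Sat Nov 26 2016 + 28 days = Sat Dec 24 2016.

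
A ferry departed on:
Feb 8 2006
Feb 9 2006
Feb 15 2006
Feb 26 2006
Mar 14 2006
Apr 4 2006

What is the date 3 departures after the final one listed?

Gaps: 1, 6, 11, 16, 21 days — each gap is 5 larger than the previous one.
Next gap: 26 days. Apr 4 2006 + 26 days = Apr 30 2006.
Next gap: 31 days. Apr 30 2006 + 31 days = May 31 2006.
Next gap: 36 days. May 31 2006 + 36 days = Jul 6 2006.

Jul 6 2006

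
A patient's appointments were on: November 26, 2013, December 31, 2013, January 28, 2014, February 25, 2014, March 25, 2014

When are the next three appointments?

April 29, 2014; May 27, 2014; June 24, 2014

All Tuesdays; the gaps (35, 28, 28, 28) vary with month length.
This is the last Tuesday of each month.
Last Tuesday of April 2014: April 29, 2014.
May 2014 ends with Tuesday May 27, 2014.
Last Tuesday of June 2014: June 24, 2014.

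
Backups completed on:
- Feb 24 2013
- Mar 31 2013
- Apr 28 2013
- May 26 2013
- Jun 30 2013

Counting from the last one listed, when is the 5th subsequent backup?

Nov 24 2013

Every date is a Sunday; gaps 35, 28, 28, 35 days.
Each is the last Sunday of its month (at least one falls on the 29th or later, ruling out '4th Sunday').
Last Sunday of July 2013: Jul 28 2013.
Last Sunday of August 2013: Aug 25 2013.
Last Sunday of September 2013: Sep 29 2013.
October 2013 ends with Sunday Oct 27 2013.
Last Sunday of November 2013: Nov 24 2013.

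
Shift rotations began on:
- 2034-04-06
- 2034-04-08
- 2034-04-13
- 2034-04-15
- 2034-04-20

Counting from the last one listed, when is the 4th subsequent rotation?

The gap pattern 2, 5, 2, 5 repeats every 2 events.
These are the Thursdays and Saturdays of each week.
The following Saturday is 2034-04-22.
Next Thursday: 2034-04-27.
Next Saturday: 2034-04-29.
The following Thursday is 2034-05-04.

2034-05-04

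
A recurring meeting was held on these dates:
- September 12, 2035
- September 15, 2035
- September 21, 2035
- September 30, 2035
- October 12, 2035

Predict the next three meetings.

October 27, 2035; November 14, 2035; December 5, 2035

The spacing grows by 3 each time: 3, 6, 9, 12 days.
Next gap: 15 days. October 12, 2035 + 15 days = October 27, 2035.
Next gap: 18 days. October 27, 2035 + 18 days = November 14, 2035.
Next gap: 21 days. November 14, 2035 + 21 days = December 5, 2035.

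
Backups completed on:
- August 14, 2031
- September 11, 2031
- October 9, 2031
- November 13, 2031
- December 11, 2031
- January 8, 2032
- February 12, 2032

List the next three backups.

March 11, 2032; April 8, 2032; May 13, 2032

Gaps: 28, 28, 35, 28, 28, 35 days — a mix of 28 and 35. Every date is a Thursday.
Each is the 2nd Thursday of its month.
March 2032 — 2nd Thursday is March 11, 2032.
April 2032 — 2nd Thursday is April 8, 2032.
May 2032 — 2nd Thursday is May 13, 2032.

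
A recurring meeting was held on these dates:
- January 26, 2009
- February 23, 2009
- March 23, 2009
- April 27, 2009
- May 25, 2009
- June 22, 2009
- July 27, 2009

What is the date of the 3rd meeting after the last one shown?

All dates are Mondays, 28, 28, 35, 28, 28, 35 days apart.
Specifically, the 4th Monday of each month.
4th Monday of August 2009: August 24, 2009.
4th Monday of September 2009: September 28, 2009.
4th Monday of October 2009: October 26, 2009.

October 26, 2009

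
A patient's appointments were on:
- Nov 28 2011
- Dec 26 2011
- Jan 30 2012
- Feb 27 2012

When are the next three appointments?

Mar 26 2012, Apr 30 2012, May 28 2012

All Mondays; the gaps (28, 35, 28) vary with month length.
This is the last Monday of each month.
Last Monday of March 2012: Mar 26 2012.
Last Monday of April 2012: Apr 30 2012.
May 2012 ends with Monday May 28 2012.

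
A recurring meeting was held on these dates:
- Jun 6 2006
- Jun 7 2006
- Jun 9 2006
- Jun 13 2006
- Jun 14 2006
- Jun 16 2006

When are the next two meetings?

Jun 20 2006, Jun 21 2006

Every event lands on a Tuesday or Wednesday or Friday (gaps cycle 1, 2, 4, 1, 2).
So the schedule is: every Tuesday, Wednesday and Friday.
The following Tuesday is Jun 20 2006.
Next Wednesday: Jun 21 2006.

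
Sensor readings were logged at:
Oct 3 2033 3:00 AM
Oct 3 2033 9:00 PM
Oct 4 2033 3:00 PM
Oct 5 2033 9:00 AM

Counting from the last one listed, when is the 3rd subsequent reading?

Gaps: 18, 18, 18 hours — each event is 18 hours after the previous one.
Oct 5 2033 9:00 AM + 18 h = Oct 6 2033 3:00 AM.
Oct 6 2033 3:00 AM + 18 h = Oct 6 2033 9:00 PM.
Oct 6 2033 9:00 PM + 18 h = Oct 7 2033 3:00 PM.

Oct 7 2033 3:00 PM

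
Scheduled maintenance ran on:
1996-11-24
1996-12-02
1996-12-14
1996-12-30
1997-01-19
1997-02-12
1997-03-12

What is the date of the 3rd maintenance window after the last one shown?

1997-06-28

Gaps: 8, 12, 16, 20, 24, 28 days — each gap is 4 larger than the previous one.
Next gap: 32 days. 1997-03-12 + 32 days = 1997-04-13.
Next gap: 36 days. 1997-04-13 + 36 days = 1997-05-19.
Next gap: 40 days. 1997-05-19 + 40 days = 1997-06-28.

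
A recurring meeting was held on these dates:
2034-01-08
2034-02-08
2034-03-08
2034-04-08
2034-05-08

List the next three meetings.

The day-of-month is always 8 (31, 28, 31, 30 days between events).
So this recurs on the 8th of each month.
Next: June 2034 → 2034-06-08.
July 2034: 2034-07-08.
August 2034: 2034-08-08.

2034-06-08, 2034-07-08, 2034-08-08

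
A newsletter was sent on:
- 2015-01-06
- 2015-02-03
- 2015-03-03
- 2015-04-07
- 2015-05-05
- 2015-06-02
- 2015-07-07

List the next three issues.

2015-08-04, 2015-09-01, 2015-10-06

All dates are Tuesdays, 28, 28, 35, 28, 28, 35 days apart.
Specifically, the 1st Tuesday of each month.
1st Tuesday of August 2015: 2015-08-04.
1st Tuesday of September 2015: 2015-09-01.
October 2015 — 1st Tuesday is 2015-10-06.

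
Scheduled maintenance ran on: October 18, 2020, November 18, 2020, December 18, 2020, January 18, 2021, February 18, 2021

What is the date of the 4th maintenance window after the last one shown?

Gaps: 31, 30, 31, 31 days — not constant. Every event is on the 18th of the month.
Pattern: the 18th of each month.
Next: March 2021 → March 18, 2021.
April 2021: April 18, 2021.
Next: May 2021 → May 18, 2021.
Next: June 2021 → June 18, 2021.

June 18, 2021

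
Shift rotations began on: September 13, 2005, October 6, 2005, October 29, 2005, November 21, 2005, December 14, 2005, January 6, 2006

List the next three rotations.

January 29, 2006; February 21, 2006; March 16, 2006

Every event comes 23 days after the last (23, 23, 23, 23, 23).
January 6, 2006 + 23 days = January 29, 2006.
January 29, 2006 + 23 days = February 21, 2006.
February 21, 2006 + 23 days = March 16, 2006.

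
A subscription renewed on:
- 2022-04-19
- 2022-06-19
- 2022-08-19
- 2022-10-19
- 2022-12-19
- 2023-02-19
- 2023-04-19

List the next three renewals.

2023-06-19, 2023-08-19, 2023-10-19

The day-of-month is always 19 (61, 61, 61, 61, 62, 59 days between events).
So this recurs on the 19th of every 2 months.
Next: June 2023 → 2023-06-19.
Next: August 2023 → 2023-08-19.
October 2023: 2023-10-19.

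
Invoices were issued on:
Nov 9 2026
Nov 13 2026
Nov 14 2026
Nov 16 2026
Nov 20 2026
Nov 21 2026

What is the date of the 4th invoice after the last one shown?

Nov 30 2026

The gap pattern 4, 1, 2, 4, 1 repeats every 3 events.
These are the Mondays, Fridays and Saturdays of each week.
The following Monday is Nov 23 2026.
The following Friday is Nov 27 2026.
Next Saturday: Nov 28 2026.
Next Monday: Nov 30 2026.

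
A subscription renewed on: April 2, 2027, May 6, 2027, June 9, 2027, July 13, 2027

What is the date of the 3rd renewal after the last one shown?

Every event comes 34 days after the last (34, 34, 34).
July 13, 2027 + 34 days = August 16, 2027.
August 16, 2027 + 34 days = September 19, 2027.
September 19, 2027 + 34 days = October 23, 2027.

October 23, 2027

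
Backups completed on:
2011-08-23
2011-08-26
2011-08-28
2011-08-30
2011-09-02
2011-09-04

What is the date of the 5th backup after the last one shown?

The gap pattern 3, 2, 2, 3, 2 repeats every 3 events.
These are the Tuesdays, Fridays and Sundays of each week.
Next Tuesday: 2011-09-06.
The following Friday is 2011-09-09.
Next Sunday: 2011-09-11.
The following Tuesday is 2011-09-13.
The following Friday is 2011-09-16.

2011-09-16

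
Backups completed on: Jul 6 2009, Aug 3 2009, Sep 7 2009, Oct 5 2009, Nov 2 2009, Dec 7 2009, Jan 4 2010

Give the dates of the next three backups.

Feb 1 2010, Mar 1 2010, Apr 5 2010

Gaps: 28, 35, 28, 28, 35, 28 days — a mix of 28 and 35. Every date is a Monday.
Each is the 1st Monday of its month.
February 2010 — 1st Monday is Feb 1 2010.
March 2010 — 1st Monday is Mar 1 2010.
1st Monday of April 2010: Apr 5 2010.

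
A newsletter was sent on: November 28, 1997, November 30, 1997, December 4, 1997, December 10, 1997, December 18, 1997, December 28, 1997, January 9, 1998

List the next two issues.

Gaps: 2, 4, 6, 8, 10, 12 days — each gap is 2 larger than the previous one.
Next gap: 14 days. January 9, 1998 + 14 days = January 23, 1998.
Next gap: 16 days. January 23, 1998 + 16 days = February 8, 1998.

January 23, 1998; February 8, 1998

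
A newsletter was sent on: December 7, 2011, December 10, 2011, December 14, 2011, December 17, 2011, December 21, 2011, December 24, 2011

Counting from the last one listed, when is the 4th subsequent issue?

January 7, 2012

Gaps: 3, 4, 3, 4, 3 days — not constant, but cyclic with period 2.
The events fall on every Wednesday and Saturday.
The following Wednesday is December 28, 2011.
Next Saturday: December 31, 2011.
The following Wednesday is January 4, 2012.
Next Saturday: January 7, 2012.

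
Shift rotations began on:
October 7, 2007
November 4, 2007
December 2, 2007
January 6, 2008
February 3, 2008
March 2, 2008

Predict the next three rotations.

All dates are Sundays, 28, 28, 35, 28, 28 days apart.
Specifically, the 1st Sunday of each month.
1st Sunday of April 2008: April 6, 2008.
May 2008 — 1st Sunday is May 4, 2008.
1st Sunday of June 2008: June 1, 2008.

April 6, 2008; May 4, 2008; June 1, 2008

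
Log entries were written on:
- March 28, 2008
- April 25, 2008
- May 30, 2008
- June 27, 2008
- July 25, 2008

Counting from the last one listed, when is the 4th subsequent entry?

All Fridays; the gaps (28, 35, 28, 28) vary with month length.
This is the last Friday of each month.
Last Friday of August 2008: August 29, 2008.
September 2008 ends with Friday September 26, 2008.
Last Friday of October 2008: October 31, 2008.
Last Friday of November 2008: November 28, 2008.

November 28, 2008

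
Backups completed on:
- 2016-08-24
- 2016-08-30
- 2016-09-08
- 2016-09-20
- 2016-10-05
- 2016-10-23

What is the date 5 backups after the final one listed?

Intervals are 6, 9, 12, 15, 18 days — an arithmetic progression with common difference 3.
Next gap: 21 days. 2016-10-23 + 21 days = 2016-11-13.
Next gap: 24 days. 2016-11-13 + 24 days = 2016-12-07.
Next gap: 27 days. 2016-12-07 + 27 days = 2017-01-03.
Next gap: 30 days. 2017-01-03 + 30 days = 2017-02-02.
Next gap: 33 days. 2017-02-02 + 33 days = 2017-03-07.

2017-03-07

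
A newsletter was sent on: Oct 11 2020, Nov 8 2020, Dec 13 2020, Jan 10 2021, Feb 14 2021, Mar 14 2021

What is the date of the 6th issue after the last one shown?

Sep 12 2021

Gaps: 28, 35, 28, 35, 28 days — a mix of 28 and 35. Every date is a Sunday.
Each is the 2nd Sunday of its month.
April 2021 — 2nd Sunday is Apr 11 2021.
2nd Sunday of May 2021: May 9 2021.
June 2021 — 2nd Sunday is Jun 13 2021.
July 2021 — 2nd Sunday is Jul 11 2021.
August 2021 — 2nd Sunday is Aug 8 2021.
September 2021 — 2nd Sunday is Sep 12 2021.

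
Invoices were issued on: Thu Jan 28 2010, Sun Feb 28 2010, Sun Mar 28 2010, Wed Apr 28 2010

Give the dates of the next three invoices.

Each date is the 28th; the gaps (31, 28, 31) track the month lengths.
The rule is the 28th of each month.
Next: May 2010 → Fri May 28 2010.
Next: June 2010 → Mon Jun 28 2010.
July 2010: Wed Jul 28 2010.

Fri May 28 2010, Mon Jun 28 2010, Wed Jul 28 2010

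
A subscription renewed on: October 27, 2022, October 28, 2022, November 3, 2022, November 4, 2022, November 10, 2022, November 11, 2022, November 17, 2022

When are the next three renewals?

Every event lands on a Thursday or Friday (gaps cycle 1, 6, 1, 6, 1, 6).
So the schedule is: every Thursday and Friday.
Next Friday: November 18, 2022.
The following Thursday is November 24, 2022.
Next Friday: November 25, 2022.

November 18, 2022; November 24, 2022; November 25, 2022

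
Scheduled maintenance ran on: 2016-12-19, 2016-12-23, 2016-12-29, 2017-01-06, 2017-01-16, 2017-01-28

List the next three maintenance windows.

The spacing grows by 2 each time: 4, 6, 8, 10, 12 days.
Next gap: 14 days. 2017-01-28 + 14 days = 2017-02-11.
Next gap: 16 days. 2017-02-11 + 16 days = 2017-02-27.
Next gap: 18 days. 2017-02-27 + 18 days = 2017-03-17.

2017-02-11, 2017-02-27, 2017-03-17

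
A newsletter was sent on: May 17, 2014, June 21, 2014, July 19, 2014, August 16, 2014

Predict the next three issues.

Gaps: 35, 28, 28 days — a mix of 28 and 35. Every date is a Saturday.
Each is the 3rd Saturday of its month.
3rd Saturday of September 2014: September 20, 2014.
October 2014 — 3rd Saturday is October 18, 2014.
November 2014 — 3rd Saturday is November 15, 2014.

September 20, 2014; October 18, 2014; November 15, 2014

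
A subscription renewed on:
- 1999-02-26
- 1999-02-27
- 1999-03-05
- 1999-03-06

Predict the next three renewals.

1999-03-12, 1999-03-13, 1999-03-19

The gap pattern 1, 6, 1 repeats every 2 events.
These are the Fridays and Saturdays of each week.
Next Friday: 1999-03-12.
Next Saturday: 1999-03-13.
The following Friday is 1999-03-19.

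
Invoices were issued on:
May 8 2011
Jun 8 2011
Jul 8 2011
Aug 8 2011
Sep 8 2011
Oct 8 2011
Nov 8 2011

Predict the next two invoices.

Gaps: 31, 30, 31, 31, 30, 31 days — not constant. Every event is on the 8th of the month.
Pattern: the 8th of each month.
Next: December 2011 → Dec 8 2011.
Next: January 2012 → Jan 8 2012.

Dec 8 2011, Jan 8 2012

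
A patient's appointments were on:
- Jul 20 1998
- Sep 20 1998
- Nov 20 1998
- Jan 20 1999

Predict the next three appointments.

Mar 20 1999, May 20 1999, Jul 20 1999

The day-of-month is always 20 (62, 61, 61 days between events).
So this recurs on the 20th of every 2 months.
March 1999: Mar 20 1999.
Next: May 1999 → May 20 1999.
Next: July 1999 → Jul 20 1999.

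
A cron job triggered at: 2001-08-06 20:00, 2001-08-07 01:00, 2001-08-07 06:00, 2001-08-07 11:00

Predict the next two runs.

The interval is a steady 5 hours (5, 5, 5).
2001-08-07 11:00 + 5 h = 2001-08-07 16:00.
2001-08-07 16:00 + 5 h = 2001-08-07 21:00.

2001-08-07 16:00, 2001-08-07 21:00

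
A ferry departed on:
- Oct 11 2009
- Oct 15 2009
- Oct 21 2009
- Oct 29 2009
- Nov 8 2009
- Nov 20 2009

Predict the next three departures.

Dec 4 2009, Dec 20 2009, Jan 7 2010

Gaps: 4, 6, 8, 10, 12 days — each gap is 2 larger than the previous one.
Next gap: 14 days. Nov 20 2009 + 14 days = Dec 4 2009.
Next gap: 16 days. Dec 4 2009 + 16 days = Dec 20 2009.
Next gap: 18 days. Dec 20 2009 + 18 days = Jan 7 2010.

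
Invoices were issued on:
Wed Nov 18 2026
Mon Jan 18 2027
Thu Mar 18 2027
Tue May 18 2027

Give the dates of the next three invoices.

Gaps: 61, 59, 61 days — not constant. Every event is on the 18th of the month.
Pattern: the 18th of every 2 months.
July 2027: Sun Jul 18 2027.
Next: September 2027 → Sat Sep 18 2027.
November 2027: Thu Nov 18 2027.

Sun Jul 18 2027, Sat Sep 18 2027, Thu Nov 18 2027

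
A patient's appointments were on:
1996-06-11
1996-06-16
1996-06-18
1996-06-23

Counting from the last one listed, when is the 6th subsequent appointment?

Every event lands on a Tuesday or Sunday (gaps cycle 5, 2, 5).
So the schedule is: every Tuesday and Sunday.
The following Tuesday is 1996-06-25.
The following Sunday is 1996-06-30.
Next Tuesday: 1996-07-02.
Next Sunday: 1996-07-07.
Next Tuesday: 1996-07-09.
Next Sunday: 1996-07-14.

1996-07-14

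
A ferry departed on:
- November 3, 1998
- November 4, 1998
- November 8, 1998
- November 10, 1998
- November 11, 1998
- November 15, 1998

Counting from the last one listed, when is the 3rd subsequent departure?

Every event lands on a Tuesday or Wednesday or Sunday (gaps cycle 1, 4, 2, 1, 4).
So the schedule is: every Tuesday, Wednesday and Sunday.
The following Tuesday is November 17, 1998.
The following Wednesday is November 18, 1998.
The following Sunday is November 22, 1998.

November 22, 1998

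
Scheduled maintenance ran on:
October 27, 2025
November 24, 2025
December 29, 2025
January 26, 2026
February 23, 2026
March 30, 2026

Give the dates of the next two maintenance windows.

All Mondays; the gaps (28, 35, 28, 28, 35) vary with month length.
This is the last Monday of each month.
April 2026 ends with Monday April 27, 2026.
May 2026 ends with Monday May 25, 2026.

April 27, 2026; May 25, 2026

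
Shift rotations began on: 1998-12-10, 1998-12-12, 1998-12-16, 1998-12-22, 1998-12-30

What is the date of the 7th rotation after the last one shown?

The spacing grows by 2 each time: 2, 4, 6, 8 days.
Next gap: 10 days. 1998-12-30 + 10 days = 1999-01-09.
Next gap: 12 days. 1999-01-09 + 12 days = 1999-01-21.
Next gap: 14 days. 1999-01-21 + 14 days = 1999-02-04.
Next gap: 16 days. 1999-02-04 + 16 days = 1999-02-20.
Next gap: 18 days. 1999-02-20 + 18 days = 1999-03-10.
Next gap: 20 days. 1999-03-10 + 20 days = 1999-03-30.
Next gap: 22 days. 1999-03-30 + 22 days = 1999-04-21.

1999-04-21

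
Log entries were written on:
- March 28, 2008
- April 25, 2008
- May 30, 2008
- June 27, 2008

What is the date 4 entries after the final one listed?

October 31, 2008

These are Fridays with 28, 35, 28-day gaps.
Each is the final Friday of its month — May 30, 2008 is past the 28th, so '4th Friday' doesn't fit.
July 2008 ends with Friday July 25, 2008.
August 2008 ends with Friday August 29, 2008.
September 2008 ends with Friday September 26, 2008.
October 2008 ends with Friday October 31, 2008.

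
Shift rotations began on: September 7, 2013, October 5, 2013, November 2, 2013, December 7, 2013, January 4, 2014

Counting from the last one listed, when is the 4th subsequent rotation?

Gaps: 28, 28, 35, 28 days — a mix of 28 and 35. Every date is a Saturday.
Each is the 1st Saturday of its month.
1st Saturday of February 2014: February 1, 2014.
March 2014 — 1st Saturday is March 1, 2014.
1st Saturday of April 2014: April 5, 2014.
May 2014 — 1st Saturday is May 3, 2014.

May 3, 2014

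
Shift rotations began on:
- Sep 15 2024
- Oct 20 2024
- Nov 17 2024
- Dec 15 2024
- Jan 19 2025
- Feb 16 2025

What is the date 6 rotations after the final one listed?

Aug 17 2025

All dates are Sundays, 35, 28, 28, 35, 28 days apart.
Specifically, the 3rd Sunday of each month.
March 2025 — 3rd Sunday is Mar 16 2025.
April 2025 — 3rd Sunday is Apr 20 2025.
3rd Sunday of May 2025: May 18 2025.
June 2025 — 3rd Sunday is Jun 15 2025.
July 2025 — 3rd Sunday is Jul 20 2025.
3rd Sunday of August 2025: Aug 17 2025.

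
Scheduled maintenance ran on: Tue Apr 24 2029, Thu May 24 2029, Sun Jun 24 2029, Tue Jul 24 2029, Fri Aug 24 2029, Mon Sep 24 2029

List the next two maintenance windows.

Each date is the 24th; the gaps (30, 31, 30, 31, 31) track the month lengths.
The rule is the 24th of each month.
Next: October 2029 → Wed Oct 24 2029.
Next: November 2029 → Sat Nov 24 2029.

Wed Oct 24 2029, Sat Nov 24 2029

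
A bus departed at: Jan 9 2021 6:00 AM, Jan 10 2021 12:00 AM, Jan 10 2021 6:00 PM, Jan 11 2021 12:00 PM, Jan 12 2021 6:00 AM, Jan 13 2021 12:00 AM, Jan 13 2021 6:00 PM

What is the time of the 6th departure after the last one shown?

Jan 18 2021 6:00 AM

The interval is a steady 18 hours (18, 18, 18, 18, 18, 18).
Jan 13 2021 6:00 PM + 18 h = Jan 14 2021 12:00 PM.
Jan 14 2021 12:00 PM + 18 h = Jan 15 2021 6:00 AM.
Jan 15 2021 6:00 AM + 18 h = Jan 16 2021 12:00 AM.
Jan 16 2021 12:00 AM + 18 h = Jan 16 2021 6:00 PM.
Jan 16 2021 6:00 PM + 18 h = Jan 17 2021 12:00 PM.
Jan 17 2021 12:00 PM + 18 h = Jan 18 2021 6:00 AM.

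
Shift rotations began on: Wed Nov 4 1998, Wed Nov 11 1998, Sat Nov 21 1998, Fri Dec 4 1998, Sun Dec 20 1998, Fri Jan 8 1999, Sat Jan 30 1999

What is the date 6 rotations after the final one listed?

Gaps: 7, 10, 13, 16, 19, 22 days — each gap is 3 larger than the previous one.
Next gap: 25 days. Sat Jan 30 1999 + 25 days = Wed Feb 24 1999.
Next gap: 28 days. Wed Feb 24 1999 + 28 days = Wed Mar 24 1999.
Next gap: 31 days. Wed Mar 24 1999 + 31 days = Sat Apr 24 1999.
Next gap: 34 days. Sat Apr 24 1999 + 34 days = Fri May 28 1999.
Next gap: 37 days. Fri May 28 1999 + 37 days = Sun Jul 4 1999.
Next gap: 40 days. Sun Jul 4 1999 + 40 days = Fri Aug 13 1999.

Fri Aug 13 1999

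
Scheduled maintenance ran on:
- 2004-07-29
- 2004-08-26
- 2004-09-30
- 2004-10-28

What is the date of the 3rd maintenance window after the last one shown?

All Thursdays; the gaps (28, 35, 28) vary with month length.
This is the last Thursday of each month.
Last Thursday of November 2004: 2004-11-25.
Last Thursday of December 2004: 2004-12-30.
January 2005 ends with Thursday 2005-01-27.

2005-01-27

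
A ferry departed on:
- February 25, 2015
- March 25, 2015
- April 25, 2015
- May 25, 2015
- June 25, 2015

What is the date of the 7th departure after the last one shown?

January 25, 2016

Gaps: 28, 31, 30, 31 days — not constant. Every event is on the 25th of the month.
Pattern: the 25th of each month.
Next: July 2015 → July 25, 2015.
Next: August 2015 → August 25, 2015.
Next: September 2015 → September 25, 2015.
October 2015: October 25, 2015.
Next: November 2015 → November 25, 2015.
December 2015: December 25, 2015.
Next: January 2016 → January 25, 2016.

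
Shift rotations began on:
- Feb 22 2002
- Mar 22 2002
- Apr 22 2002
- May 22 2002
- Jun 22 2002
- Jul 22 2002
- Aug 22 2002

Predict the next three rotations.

Sep 22 2002, Oct 22 2002, Nov 22 2002

Each date is the 22nd; the gaps (28, 31, 30, 31, 30, 31) track the month lengths.
The rule is the 22nd of each month.
September 2002: Sep 22 2002.
October 2002: Oct 22 2002.
November 2002: Nov 22 2002.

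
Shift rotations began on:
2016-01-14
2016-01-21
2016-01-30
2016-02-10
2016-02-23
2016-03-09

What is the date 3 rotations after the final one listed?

The spacing grows by 2 each time: 7, 9, 11, 13, 15 days.
Next gap: 17 days. 2016-03-09 + 17 days = 2016-03-26.
Next gap: 19 days. 2016-03-26 + 19 days = 2016-04-14.
Next gap: 21 days. 2016-04-14 + 21 days = 2016-05-05.

2016-05-05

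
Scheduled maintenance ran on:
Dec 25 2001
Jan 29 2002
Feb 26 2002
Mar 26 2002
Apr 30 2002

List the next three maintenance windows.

All Tuesdays; the gaps (35, 28, 28, 35) vary with month length.
This is the last Tuesday of each month.
May 2002 ends with Tuesday May 28 2002.
June 2002 ends with Tuesday Jun 25 2002.
Last Tuesday of July 2002: Jul 30 2002.

May 28 2002, Jun 25 2002, Jul 30 2002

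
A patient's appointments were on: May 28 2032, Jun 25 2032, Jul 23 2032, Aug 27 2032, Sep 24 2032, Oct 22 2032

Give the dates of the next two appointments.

Gaps: 28, 28, 35, 28, 28 days — a mix of 28 and 35. Every date is a Friday.
Each is the 4th Friday of its month.
4th Friday of November 2032: Nov 26 2032.
4th Friday of December 2032: Dec 24 2032.

Nov 26 2032, Dec 24 2032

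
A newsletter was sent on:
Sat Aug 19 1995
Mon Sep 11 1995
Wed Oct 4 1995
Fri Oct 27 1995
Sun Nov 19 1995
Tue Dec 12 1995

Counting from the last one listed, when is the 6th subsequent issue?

The spacing is 23, 23, 23, 23, 23 days — always 23 days.
Tue Dec 12 1995 + 23 days = Thu Jan 4 1996.
Thu Jan 4 1996 + 23 days = Sat Jan 27 1996.
Sat Jan 27 1996 + 23 days = Mon Feb 19 1996.
Mon Feb 19 1996 + 23 days = Wed Mar 13 1996.
Wed Mar 13 1996 + 23 days = Fri Apr 5 1996.
Fri Apr 5 1996 + 23 days = Sun Apr 28 1996.

Sun Apr 28 1996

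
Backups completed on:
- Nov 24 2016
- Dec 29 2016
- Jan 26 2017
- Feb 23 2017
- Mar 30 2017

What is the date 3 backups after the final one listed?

Jun 29 2017

All Thursdays; the gaps (35, 28, 28, 35) vary with month length.
This is the last Thursday of each month.
April 2017 ends with Thursday Apr 27 2017.
May 2017 ends with Thursday May 25 2017.
Last Thursday of June 2017: Jun 29 2017.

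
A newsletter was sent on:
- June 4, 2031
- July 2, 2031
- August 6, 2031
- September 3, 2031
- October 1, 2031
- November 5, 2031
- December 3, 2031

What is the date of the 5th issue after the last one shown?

All dates are Wednesdays, 28, 35, 28, 28, 35, 28 days apart.
Specifically, the 1st Wednesday of each month.
1st Wednesday of January 2032: January 7, 2032.
February 2032 — 1st Wednesday is February 4, 2032.
1st Wednesday of March 2032: March 3, 2032.
1st Wednesday of April 2032: April 7, 2032.
May 2032 — 1st Wednesday is May 5, 2032.

May 5, 2032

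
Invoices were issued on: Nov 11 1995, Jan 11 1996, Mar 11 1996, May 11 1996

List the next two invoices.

Gaps: 61, 60, 61 days — not constant. Every event is on the 11th of the month.
Pattern: the 11th of every 2 months.
Next: July 1996 → Jul 11 1996.
September 1996: Sep 11 1996.

Jul 11 1996, Sep 11 1996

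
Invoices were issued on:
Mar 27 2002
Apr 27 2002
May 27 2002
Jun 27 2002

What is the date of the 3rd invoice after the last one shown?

The day-of-month is always 27 (31, 30, 31 days between events).
So this recurs on the 27th of each month.
Next: July 2002 → Jul 27 2002.
August 2002: Aug 27 2002.
Next: September 2002 → Sep 27 2002.

Sep 27 2002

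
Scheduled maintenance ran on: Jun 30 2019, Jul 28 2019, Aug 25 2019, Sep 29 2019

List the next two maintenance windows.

Oct 27 2019, Nov 24 2019

All Sundays; the gaps (28, 28, 35) vary with month length.
This is the last Sunday of each month.
Last Sunday of October 2019: Oct 27 2019.
November 2019 ends with Sunday Nov 24 2019.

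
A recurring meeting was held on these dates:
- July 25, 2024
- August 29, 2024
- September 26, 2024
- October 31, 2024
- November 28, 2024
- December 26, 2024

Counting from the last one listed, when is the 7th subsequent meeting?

July 31, 2025

Every date is a Thursday; gaps 35, 28, 35, 28, 28 days.
Each is the last Thursday of its month (at least one falls on the 29th or later, ruling out '4th Thursday').
Last Thursday of January 2025: January 30, 2025.
February 2025 ends with Thursday February 27, 2025.
Last Thursday of March 2025: March 27, 2025.
Last Thursday of April 2025: April 24, 2025.
Last Thursday of May 2025: May 29, 2025.
Last Thursday of June 2025: June 26, 2025.
Last Thursday of July 2025: July 31, 2025.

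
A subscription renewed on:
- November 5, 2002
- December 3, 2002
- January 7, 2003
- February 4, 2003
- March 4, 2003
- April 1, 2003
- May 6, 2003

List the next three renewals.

These are Tuesdays at 28- or 35-day spacing (28, 35, 28, 28, 28, 35).
The pattern: 1st Tuesday of the month.
1st Tuesday of June 2003: June 3, 2003.
1st Tuesday of July 2003: July 1, 2003.
August 2003 — 1st Tuesday is August 5, 2003.

June 3, 2003; July 1, 2003; August 5, 2003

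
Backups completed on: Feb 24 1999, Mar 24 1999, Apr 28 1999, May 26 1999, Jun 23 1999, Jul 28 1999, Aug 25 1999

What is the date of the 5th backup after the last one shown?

Gaps: 28, 35, 28, 28, 35, 28 days — a mix of 28 and 35. Every date is a Wednesday.
Each is the 4th Wednesday of its month.
4th Wednesday of September 1999: Sep 22 1999.
4th Wednesday of October 1999: Oct 27 1999.
4th Wednesday of November 1999: Nov 24 1999.
4th Wednesday of December 1999: Dec 22 1999.
4th Wednesday of January 2000: Jan 26 2000.

Jan 26 2000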